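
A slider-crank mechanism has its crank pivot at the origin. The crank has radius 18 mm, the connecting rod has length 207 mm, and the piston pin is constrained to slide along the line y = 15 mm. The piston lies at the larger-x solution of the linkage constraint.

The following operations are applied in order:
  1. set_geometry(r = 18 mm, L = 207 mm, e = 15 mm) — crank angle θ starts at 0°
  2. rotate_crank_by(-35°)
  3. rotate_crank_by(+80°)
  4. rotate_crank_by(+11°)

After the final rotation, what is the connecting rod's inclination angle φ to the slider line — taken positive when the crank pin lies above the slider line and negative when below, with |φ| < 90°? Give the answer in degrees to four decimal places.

-0.0214

set_geometry: r = 18 mm, L = 207 mm, e = 15 mm; θ ← 0°
rotate_crank_by(-35°): θ ← 0° -35° = -35°
rotate_crank_by(+80°): θ ← -35° +80° = 45°
rotate_crank_by(+11°): θ ← 45° +11° = 56°
crank pin P = (r cos θ, r sin θ) = (10.065472, 14.922676)
h = r sin θ − e = 14.922676 − 15 = -0.077324
sin φ = h / L = -0.077324 / 207 = -0.00037354
φ = arcsin(-0.00037354) = -0.021403°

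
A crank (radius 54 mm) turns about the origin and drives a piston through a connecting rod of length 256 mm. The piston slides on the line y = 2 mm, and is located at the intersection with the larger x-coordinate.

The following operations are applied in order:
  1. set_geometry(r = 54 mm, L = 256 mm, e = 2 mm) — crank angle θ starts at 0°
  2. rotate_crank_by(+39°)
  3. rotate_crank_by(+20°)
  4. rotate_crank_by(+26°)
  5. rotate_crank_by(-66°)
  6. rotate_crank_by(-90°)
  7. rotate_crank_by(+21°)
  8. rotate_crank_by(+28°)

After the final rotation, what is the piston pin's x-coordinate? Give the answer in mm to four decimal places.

set_geometry: r = 54 mm, L = 256 mm, e = 2 mm; θ ← 0°
rotate_crank_by(+39°): θ ← 0° +39° = 39°
rotate_crank_by(+20°): θ ← 39° +20° = 59°
rotate_crank_by(+26°): θ ← 59° +26° = 85°
rotate_crank_by(-66°): θ ← 85° -66° = 19°
rotate_crank_by(-90°): θ ← 19° -90° = -71°
rotate_crank_by(+21°): θ ← -71° +21° = -50°
rotate_crank_by(+28°): θ ← -50° +28° = -22°
crank pin P = (r cos θ, r sin θ) = (50.067928, -20.228756)
h = r sin θ − e = -20.228756 − 2 = -22.228756
x = r cos θ + √(L² − h²) = 50.067928 + √(65536.0 − 494.1176) = 50.067928 + 255.033101 = 305.101029

305.1010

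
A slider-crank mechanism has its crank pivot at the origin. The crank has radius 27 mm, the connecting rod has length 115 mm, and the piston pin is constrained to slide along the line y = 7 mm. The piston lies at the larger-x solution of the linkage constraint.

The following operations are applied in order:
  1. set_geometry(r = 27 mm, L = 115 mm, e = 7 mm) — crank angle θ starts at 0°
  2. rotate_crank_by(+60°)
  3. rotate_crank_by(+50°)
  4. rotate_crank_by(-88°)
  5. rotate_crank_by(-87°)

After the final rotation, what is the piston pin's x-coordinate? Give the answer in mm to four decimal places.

set_geometry: r = 27 mm, L = 115 mm, e = 7 mm; θ ← 0°
rotate_crank_by(+60°): θ ← 0° +60° = 60°
rotate_crank_by(+50°): θ ← 60° +50° = 110°
rotate_crank_by(-88°): θ ← 110° -88° = 22°
rotate_crank_by(-87°): θ ← 22° -87° = -65°
crank pin P = (r cos θ, r sin θ) = (11.410693, -24.470310)
h = r sin θ − e = -24.470310 − 7 = -31.470310
x = r cos θ + √(L² − h²) = 11.410693 + √(13225.0 − 990.3804) = 11.410693 + 110.610215 = 122.020908

122.0209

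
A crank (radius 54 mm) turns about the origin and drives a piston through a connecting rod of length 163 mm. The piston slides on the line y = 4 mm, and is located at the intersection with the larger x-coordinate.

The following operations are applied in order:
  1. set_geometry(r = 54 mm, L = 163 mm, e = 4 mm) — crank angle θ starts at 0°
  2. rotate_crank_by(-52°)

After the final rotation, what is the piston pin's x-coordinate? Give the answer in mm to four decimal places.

set_geometry: r = 54 mm, L = 163 mm, e = 4 mm; θ ← 0°
rotate_crank_by(-52°): θ ← 0° -52° = -52°
crank pin P = (r cos θ, r sin θ) = (33.245720, -42.552581)
h = r sin θ − e = -42.552581 − 4 = -46.552581
x = r cos θ + √(L² − h²) = 33.245720 + √(26569.0 − 2167.1428) = 33.245720 + 156.210938 = 189.456658

189.4567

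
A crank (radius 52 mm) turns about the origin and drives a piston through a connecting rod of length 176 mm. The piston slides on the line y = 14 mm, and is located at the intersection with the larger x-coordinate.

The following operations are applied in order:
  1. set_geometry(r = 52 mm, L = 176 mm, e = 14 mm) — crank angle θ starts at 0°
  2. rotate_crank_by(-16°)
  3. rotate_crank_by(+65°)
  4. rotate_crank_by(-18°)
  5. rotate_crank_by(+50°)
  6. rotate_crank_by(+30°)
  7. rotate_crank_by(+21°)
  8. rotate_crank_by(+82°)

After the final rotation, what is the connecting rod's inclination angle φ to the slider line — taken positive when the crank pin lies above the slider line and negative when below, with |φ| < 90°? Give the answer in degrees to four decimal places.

-14.1677

set_geometry: r = 52 mm, L = 176 mm, e = 14 mm; θ ← 0°
rotate_crank_by(-16°): θ ← 0° -16° = -16°
rotate_crank_by(+65°): θ ← -16° +65° = 49°
rotate_crank_by(-18°): θ ← 49° -18° = 31°
rotate_crank_by(+50°): θ ← 31° +50° = 81°
rotate_crank_by(+30°): θ ← 81° +30° = 111°
rotate_crank_by(+21°): θ ← 111° +21° = 132°
rotate_crank_by(+82°): θ ← 132° +82° = 214°
crank pin P = (r cos θ, r sin θ) = (-43.109954, -29.078031)
h = r sin θ − e = -29.078031 − 14 = -43.078031
sin φ = h / L = -43.078031 / 176 = -0.24476154
φ = arcsin(-0.24476154) = -14.167742°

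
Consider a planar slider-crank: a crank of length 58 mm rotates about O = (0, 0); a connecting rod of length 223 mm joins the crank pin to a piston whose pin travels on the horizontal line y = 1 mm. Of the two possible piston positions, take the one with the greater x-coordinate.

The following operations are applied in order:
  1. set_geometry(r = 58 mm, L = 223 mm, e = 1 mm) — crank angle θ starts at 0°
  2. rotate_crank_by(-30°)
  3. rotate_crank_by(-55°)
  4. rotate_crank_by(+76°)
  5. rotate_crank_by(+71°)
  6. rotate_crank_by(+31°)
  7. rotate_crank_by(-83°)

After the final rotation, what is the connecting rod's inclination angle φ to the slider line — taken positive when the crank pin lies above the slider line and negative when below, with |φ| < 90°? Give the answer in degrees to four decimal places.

set_geometry: r = 58 mm, L = 223 mm, e = 1 mm; θ ← 0°
rotate_crank_by(-30°): θ ← 0° -30° = -30°
rotate_crank_by(-55°): θ ← -30° -55° = -85°
rotate_crank_by(+76°): θ ← -85° +76° = -9°
rotate_crank_by(+71°): θ ← -9° +71° = 62°
rotate_crank_by(+31°): θ ← 62° +31° = 93°
rotate_crank_by(-83°): θ ← 93° -83° = 10°
crank pin P = (r cos θ, r sin θ) = (57.118850, 10.071594)
h = r sin θ − e = 10.071594 − 1 = 9.071594
sin φ = h / L = 9.071594 / 223 = 0.04067980
φ = arcsin(0.04067980) = 2.331424°

2.3314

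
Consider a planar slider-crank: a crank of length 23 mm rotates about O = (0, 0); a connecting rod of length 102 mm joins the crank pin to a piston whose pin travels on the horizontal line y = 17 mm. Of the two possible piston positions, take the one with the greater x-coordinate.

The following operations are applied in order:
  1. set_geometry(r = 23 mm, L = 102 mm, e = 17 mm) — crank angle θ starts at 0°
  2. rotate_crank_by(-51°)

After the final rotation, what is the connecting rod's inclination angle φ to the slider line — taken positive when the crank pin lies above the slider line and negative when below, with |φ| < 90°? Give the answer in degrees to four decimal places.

set_geometry: r = 23 mm, L = 102 mm, e = 17 mm; θ ← 0°
rotate_crank_by(-51°): θ ← 0° -51° = -51°
crank pin P = (r cos θ, r sin θ) = (14.474369, -17.874357)
h = r sin θ − e = -17.874357 − 17 = -34.874357
sin φ = h / L = -34.874357 / 102 = -0.34190546
φ = arcsin(-0.34190546) = -19.993008°

-19.9930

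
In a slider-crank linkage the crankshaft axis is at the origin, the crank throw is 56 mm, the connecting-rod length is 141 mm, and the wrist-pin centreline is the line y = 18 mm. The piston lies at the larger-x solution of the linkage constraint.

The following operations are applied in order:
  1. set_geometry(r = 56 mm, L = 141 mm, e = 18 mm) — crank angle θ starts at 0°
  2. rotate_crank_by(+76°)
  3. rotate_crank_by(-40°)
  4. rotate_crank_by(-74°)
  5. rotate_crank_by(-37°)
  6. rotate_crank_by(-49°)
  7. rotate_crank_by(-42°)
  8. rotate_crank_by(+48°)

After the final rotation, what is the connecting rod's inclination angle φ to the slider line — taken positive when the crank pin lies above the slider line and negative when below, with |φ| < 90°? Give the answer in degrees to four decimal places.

-28.5766

set_geometry: r = 56 mm, L = 141 mm, e = 18 mm; θ ← 0°
rotate_crank_by(+76°): θ ← 0° +76° = 76°
rotate_crank_by(-40°): θ ← 76° -40° = 36°
rotate_crank_by(-74°): θ ← 36° -74° = -38°
rotate_crank_by(-37°): θ ← -38° -37° = -75°
rotate_crank_by(-49°): θ ← -75° -49° = -124°
rotate_crank_by(-42°): θ ← -124° -42° = -166°
rotate_crank_by(+48°): θ ← -166° +48° = -118°
crank pin P = (r cos θ, r sin θ) = (-26.290408, -49.445065)
h = r sin θ − e = -49.445065 − 18 = -67.445065
sin φ = h / L = -67.445065 / 141 = -0.47833380
φ = arcsin(-0.47833380) = -28.576636°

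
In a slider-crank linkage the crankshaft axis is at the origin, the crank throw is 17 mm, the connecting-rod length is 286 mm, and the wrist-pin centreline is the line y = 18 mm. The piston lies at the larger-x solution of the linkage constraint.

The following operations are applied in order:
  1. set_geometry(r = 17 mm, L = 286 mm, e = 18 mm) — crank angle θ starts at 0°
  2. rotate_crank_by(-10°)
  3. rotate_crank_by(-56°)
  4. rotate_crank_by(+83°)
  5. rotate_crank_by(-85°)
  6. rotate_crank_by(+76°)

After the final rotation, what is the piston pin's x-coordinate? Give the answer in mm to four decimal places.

302.4069

set_geometry: r = 17 mm, L = 286 mm, e = 18 mm; θ ← 0°
rotate_crank_by(-10°): θ ← 0° -10° = -10°
rotate_crank_by(-56°): θ ← -10° -56° = -66°
rotate_crank_by(+83°): θ ← -66° +83° = 17°
rotate_crank_by(-85°): θ ← 17° -85° = -68°
rotate_crank_by(+76°): θ ← -68° +76° = 8°
crank pin P = (r cos θ, r sin θ) = (16.834557, 2.365943)
h = r sin θ − e = 2.365943 − 18 = -15.634057
x = r cos θ + √(L² − h²) = 16.834557 + √(81796.0 − 244.4237) = 16.834557 + 285.572366 = 302.406923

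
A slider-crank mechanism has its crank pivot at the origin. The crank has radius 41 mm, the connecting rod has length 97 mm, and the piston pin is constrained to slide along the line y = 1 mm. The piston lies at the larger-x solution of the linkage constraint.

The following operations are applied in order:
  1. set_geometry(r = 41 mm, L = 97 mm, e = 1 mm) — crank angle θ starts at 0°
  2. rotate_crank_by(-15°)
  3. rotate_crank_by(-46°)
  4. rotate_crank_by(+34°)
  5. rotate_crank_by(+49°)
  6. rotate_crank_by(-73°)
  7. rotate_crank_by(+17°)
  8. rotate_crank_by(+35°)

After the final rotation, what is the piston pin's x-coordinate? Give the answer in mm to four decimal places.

set_geometry: r = 41 mm, L = 97 mm, e = 1 mm; θ ← 0°
rotate_crank_by(-15°): θ ← 0° -15° = -15°
rotate_crank_by(-46°): θ ← -15° -46° = -61°
rotate_crank_by(+34°): θ ← -61° +34° = -27°
rotate_crank_by(+49°): θ ← -27° +49° = 22°
rotate_crank_by(-73°): θ ← 22° -73° = -51°
rotate_crank_by(+17°): θ ← -51° +17° = -34°
rotate_crank_by(+35°): θ ← -34° +35° = 1°
crank pin P = (r cos θ, r sin θ) = (40.993756, 0.715549)
h = r sin θ − e = 0.715549 − 1 = -0.284451
x = r cos θ + √(L² − h²) = 40.993756 + √(9409.0 − 0.0809) = 40.993756 + 96.999583 = 137.993338

137.9933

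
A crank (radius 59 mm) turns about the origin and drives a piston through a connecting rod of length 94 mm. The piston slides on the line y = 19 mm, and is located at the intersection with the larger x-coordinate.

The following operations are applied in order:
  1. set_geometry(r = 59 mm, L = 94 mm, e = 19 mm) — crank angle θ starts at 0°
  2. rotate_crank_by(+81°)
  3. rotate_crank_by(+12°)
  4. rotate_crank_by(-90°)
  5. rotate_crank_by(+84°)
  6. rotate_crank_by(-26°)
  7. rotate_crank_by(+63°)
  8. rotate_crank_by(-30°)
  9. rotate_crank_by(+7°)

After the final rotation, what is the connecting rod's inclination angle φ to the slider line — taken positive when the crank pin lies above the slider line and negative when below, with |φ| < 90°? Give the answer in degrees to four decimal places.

24.4564

set_geometry: r = 59 mm, L = 94 mm, e = 19 mm; θ ← 0°
rotate_crank_by(+81°): θ ← 0° +81° = 81°
rotate_crank_by(+12°): θ ← 81° +12° = 93°
rotate_crank_by(-90°): θ ← 93° -90° = 3°
rotate_crank_by(+84°): θ ← 3° +84° = 87°
rotate_crank_by(-26°): θ ← 87° -26° = 61°
rotate_crank_by(+63°): θ ← 61° +63° = 124°
rotate_crank_by(-30°): θ ← 124° -30° = 94°
rotate_crank_by(+7°): θ ← 94° +7° = 101°
crank pin P = (r cos θ, r sin θ) = (-11.257731, 57.916004)
h = r sin θ − e = 57.916004 − 19 = 38.916004
sin φ = h / L = 38.916004 / 94 = 0.41400004
φ = arcsin(0.41400004) = 24.456360°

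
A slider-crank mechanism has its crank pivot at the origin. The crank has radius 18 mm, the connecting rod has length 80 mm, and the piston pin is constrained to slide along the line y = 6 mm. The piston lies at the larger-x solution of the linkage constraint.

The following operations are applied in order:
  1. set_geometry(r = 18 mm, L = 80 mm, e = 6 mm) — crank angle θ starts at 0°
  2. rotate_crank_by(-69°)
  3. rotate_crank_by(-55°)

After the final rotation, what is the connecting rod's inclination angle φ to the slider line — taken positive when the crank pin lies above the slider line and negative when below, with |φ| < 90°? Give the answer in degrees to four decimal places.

-15.1611

set_geometry: r = 18 mm, L = 80 mm, e = 6 mm; θ ← 0°
rotate_crank_by(-69°): θ ← 0° -69° = -69°
rotate_crank_by(-55°): θ ← -69° -55° = -124°
crank pin P = (r cos θ, r sin θ) = (-10.065472, -14.922676)
h = r sin θ − e = -14.922676 − 6 = -20.922676
sin φ = h / L = -20.922676 / 80 = -0.26153345
φ = arcsin(-0.26153345) = -15.161071°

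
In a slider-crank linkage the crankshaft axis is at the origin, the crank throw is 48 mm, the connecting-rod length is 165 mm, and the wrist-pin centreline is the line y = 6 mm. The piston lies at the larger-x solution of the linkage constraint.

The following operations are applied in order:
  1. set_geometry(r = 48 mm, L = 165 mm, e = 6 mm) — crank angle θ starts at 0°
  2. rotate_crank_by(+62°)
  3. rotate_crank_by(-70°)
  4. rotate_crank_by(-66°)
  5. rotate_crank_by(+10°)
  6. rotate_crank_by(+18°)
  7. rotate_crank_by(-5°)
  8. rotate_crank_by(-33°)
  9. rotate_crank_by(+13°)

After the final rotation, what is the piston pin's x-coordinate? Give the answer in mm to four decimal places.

172.4220

set_geometry: r = 48 mm, L = 165 mm, e = 6 mm; θ ← 0°
rotate_crank_by(+62°): θ ← 0° +62° = 62°
rotate_crank_by(-70°): θ ← 62° -70° = -8°
rotate_crank_by(-66°): θ ← -8° -66° = -74°
rotate_crank_by(+10°): θ ← -74° +10° = -64°
rotate_crank_by(+18°): θ ← -64° +18° = -46°
rotate_crank_by(-5°): θ ← -46° -5° = -51°
rotate_crank_by(-33°): θ ← -51° -33° = -84°
rotate_crank_by(+13°): θ ← -84° +13° = -71°
crank pin P = (r cos θ, r sin θ) = (15.627271, -45.384892)
h = r sin θ − e = -45.384892 − 6 = -51.384892
x = r cos θ + √(L² − h²) = 15.627271 + √(27225.0 − 2640.4071) = 15.627271 + 156.794748 = 172.422019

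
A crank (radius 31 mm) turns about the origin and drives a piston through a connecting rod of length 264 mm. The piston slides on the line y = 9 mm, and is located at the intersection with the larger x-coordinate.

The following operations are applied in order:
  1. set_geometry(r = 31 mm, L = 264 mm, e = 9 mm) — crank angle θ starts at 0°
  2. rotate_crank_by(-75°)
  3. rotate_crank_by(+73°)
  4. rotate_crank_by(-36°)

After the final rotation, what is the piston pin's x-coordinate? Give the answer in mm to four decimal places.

286.9302

set_geometry: r = 31 mm, L = 264 mm, e = 9 mm; θ ← 0°
rotate_crank_by(-75°): θ ← 0° -75° = -75°
rotate_crank_by(+73°): θ ← -75° +73° = -2°
rotate_crank_by(-36°): θ ← -2° -36° = -38°
crank pin P = (r cos θ, r sin θ) = (24.428333, -19.085506)
h = r sin θ − e = -19.085506 − 9 = -28.085506
x = r cos θ + √(L² − h²) = 24.428333 + √(69696.0 − 788.7956) = 24.428333 + 262.501818 = 286.930151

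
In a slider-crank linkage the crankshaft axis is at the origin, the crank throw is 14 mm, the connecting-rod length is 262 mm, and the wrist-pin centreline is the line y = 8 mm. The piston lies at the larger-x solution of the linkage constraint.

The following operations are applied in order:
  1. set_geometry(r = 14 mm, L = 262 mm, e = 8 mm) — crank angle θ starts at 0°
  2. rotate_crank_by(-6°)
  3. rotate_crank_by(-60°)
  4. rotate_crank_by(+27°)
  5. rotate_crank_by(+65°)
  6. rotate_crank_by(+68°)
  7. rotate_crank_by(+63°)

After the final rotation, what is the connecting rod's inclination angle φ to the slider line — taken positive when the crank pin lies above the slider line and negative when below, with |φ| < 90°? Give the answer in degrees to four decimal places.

-0.5532

set_geometry: r = 14 mm, L = 262 mm, e = 8 mm; θ ← 0°
rotate_crank_by(-6°): θ ← 0° -6° = -6°
rotate_crank_by(-60°): θ ← -6° -60° = -66°
rotate_crank_by(+27°): θ ← -66° +27° = -39°
rotate_crank_by(+65°): θ ← -39° +65° = 26°
rotate_crank_by(+68°): θ ← 26° +68° = 94°
rotate_crank_by(+63°): θ ← 94° +63° = 157°
crank pin P = (r cos θ, r sin θ) = (-12.887068, 5.470236)
h = r sin θ − e = 5.470236 − 8 = -2.529764
sin φ = h / L = -2.529764 / 262 = -0.00965559
φ = arcsin(-0.00965559) = -0.553233°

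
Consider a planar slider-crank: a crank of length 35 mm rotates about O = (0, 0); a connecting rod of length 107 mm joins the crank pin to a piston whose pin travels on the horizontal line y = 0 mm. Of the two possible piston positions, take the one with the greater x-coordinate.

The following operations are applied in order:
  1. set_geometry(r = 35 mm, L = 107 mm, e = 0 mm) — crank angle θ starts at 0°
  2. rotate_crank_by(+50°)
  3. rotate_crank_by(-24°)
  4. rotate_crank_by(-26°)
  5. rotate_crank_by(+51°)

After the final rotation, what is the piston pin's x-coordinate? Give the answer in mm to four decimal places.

125.5113

set_geometry: r = 35 mm, L = 107 mm, e = 0 mm; θ ← 0°
rotate_crank_by(+50°): θ ← 0° +50° = 50°
rotate_crank_by(-24°): θ ← 50° -24° = 26°
rotate_crank_by(-26°): θ ← 26° -26° = 0°
rotate_crank_by(+51°): θ ← 0° +51° = 51°
crank pin P = (r cos θ, r sin θ) = (22.026214, 27.200109)
h = r sin θ − e = 27.200109 − 0 = 27.200109
x = r cos θ + √(L² − h²) = 22.026214 + √(11449.0 − 739.8459) = 22.026214 + 103.485043 = 125.511257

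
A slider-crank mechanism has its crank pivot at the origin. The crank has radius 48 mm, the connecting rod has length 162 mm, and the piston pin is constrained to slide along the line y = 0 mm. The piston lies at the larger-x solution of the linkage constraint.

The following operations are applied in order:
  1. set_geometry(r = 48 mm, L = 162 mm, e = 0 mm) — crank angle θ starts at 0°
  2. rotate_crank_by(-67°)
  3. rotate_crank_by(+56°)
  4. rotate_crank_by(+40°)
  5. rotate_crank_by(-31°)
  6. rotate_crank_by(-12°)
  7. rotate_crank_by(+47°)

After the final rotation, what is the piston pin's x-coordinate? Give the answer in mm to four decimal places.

set_geometry: r = 48 mm, L = 162 mm, e = 0 mm; θ ← 0°
rotate_crank_by(-67°): θ ← 0° -67° = -67°
rotate_crank_by(+56°): θ ← -67° +56° = -11°
rotate_crank_by(+40°): θ ← -11° +40° = 29°
rotate_crank_by(-31°): θ ← 29° -31° = -2°
rotate_crank_by(-12°): θ ← -2° -12° = -14°
rotate_crank_by(+47°): θ ← -14° +47° = 33°
crank pin P = (r cos θ, r sin θ) = (40.256187, 26.142674)
h = r sin θ − e = 26.142674 − 0 = 26.142674
x = r cos θ + √(L² − h²) = 40.256187 + √(26244.0 − 683.4394) = 40.256187 + 159.876704 = 200.132892

200.1329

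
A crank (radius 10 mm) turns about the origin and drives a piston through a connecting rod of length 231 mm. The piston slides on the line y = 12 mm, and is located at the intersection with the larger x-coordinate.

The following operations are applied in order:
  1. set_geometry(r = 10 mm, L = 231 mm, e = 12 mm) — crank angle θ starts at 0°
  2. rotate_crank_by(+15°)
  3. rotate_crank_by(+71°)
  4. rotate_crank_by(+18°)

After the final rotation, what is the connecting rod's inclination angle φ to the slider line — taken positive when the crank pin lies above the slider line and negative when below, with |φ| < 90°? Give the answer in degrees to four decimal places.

-0.5698

set_geometry: r = 10 mm, L = 231 mm, e = 12 mm; θ ← 0°
rotate_crank_by(+15°): θ ← 0° +15° = 15°
rotate_crank_by(+71°): θ ← 15° +71° = 86°
rotate_crank_by(+18°): θ ← 86° +18° = 104°
crank pin P = (r cos θ, r sin θ) = (-2.419219, 9.702957)
h = r sin θ − e = 9.702957 − 12 = -2.297043
sin φ = h / L = -2.297043 / 231 = -0.00994391
φ = arcsin(-0.00994391) = -0.569753°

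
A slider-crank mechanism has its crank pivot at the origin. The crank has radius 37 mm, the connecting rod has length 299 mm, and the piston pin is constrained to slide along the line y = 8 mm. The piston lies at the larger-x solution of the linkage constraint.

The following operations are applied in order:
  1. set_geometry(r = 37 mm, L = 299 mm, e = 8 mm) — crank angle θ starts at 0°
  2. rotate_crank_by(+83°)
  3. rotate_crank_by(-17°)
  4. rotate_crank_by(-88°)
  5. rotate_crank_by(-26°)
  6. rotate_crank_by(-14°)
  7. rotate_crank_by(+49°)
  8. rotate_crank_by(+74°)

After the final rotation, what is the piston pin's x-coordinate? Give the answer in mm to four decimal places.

315.9439

set_geometry: r = 37 mm, L = 299 mm, e = 8 mm; θ ← 0°
rotate_crank_by(+83°): θ ← 0° +83° = 83°
rotate_crank_by(-17°): θ ← 83° -17° = 66°
rotate_crank_by(-88°): θ ← 66° -88° = -22°
rotate_crank_by(-26°): θ ← -22° -26° = -48°
rotate_crank_by(-14°): θ ← -48° -14° = -62°
rotate_crank_by(+49°): θ ← -62° +49° = -13°
rotate_crank_by(+74°): θ ← -13° +74° = 61°
crank pin P = (r cos θ, r sin θ) = (17.937956, 32.360929)
h = r sin θ − e = 32.360929 − 8 = 24.360929
x = r cos θ + √(L² − h²) = 17.937956 + √(89401.0 − 593.4549) = 17.937956 + 298.005948 = 315.943904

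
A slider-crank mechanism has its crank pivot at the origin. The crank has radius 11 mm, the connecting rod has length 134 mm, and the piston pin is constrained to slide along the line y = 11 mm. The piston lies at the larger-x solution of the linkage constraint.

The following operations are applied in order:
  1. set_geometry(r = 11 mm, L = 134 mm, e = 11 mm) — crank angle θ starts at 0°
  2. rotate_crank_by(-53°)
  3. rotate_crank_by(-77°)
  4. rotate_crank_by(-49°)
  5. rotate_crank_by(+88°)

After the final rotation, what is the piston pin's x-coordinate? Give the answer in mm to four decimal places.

set_geometry: r = 11 mm, L = 134 mm, e = 11 mm; θ ← 0°
rotate_crank_by(-53°): θ ← 0° -53° = -53°
rotate_crank_by(-77°): θ ← -53° -77° = -130°
rotate_crank_by(-49°): θ ← -130° -49° = -179°
rotate_crank_by(+88°): θ ← -179° +88° = -91°
crank pin P = (r cos θ, r sin θ) = (-0.191976, -10.998325)
h = r sin θ − e = -10.998325 − 11 = -21.998325
x = r cos θ + √(L² − h²) = -0.191976 + √(17956.0 − 483.9263) = -0.191976 + 132.181972 = 131.989995

131.9900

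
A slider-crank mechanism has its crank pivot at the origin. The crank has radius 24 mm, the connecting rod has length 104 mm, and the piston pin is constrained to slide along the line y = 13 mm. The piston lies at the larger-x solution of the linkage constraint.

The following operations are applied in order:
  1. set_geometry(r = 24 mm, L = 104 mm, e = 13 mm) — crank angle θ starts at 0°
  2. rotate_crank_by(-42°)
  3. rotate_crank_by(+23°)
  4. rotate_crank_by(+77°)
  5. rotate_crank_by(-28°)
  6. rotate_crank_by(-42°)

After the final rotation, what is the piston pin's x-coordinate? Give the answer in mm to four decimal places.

125.9078

set_geometry: r = 24 mm, L = 104 mm, e = 13 mm; θ ← 0°
rotate_crank_by(-42°): θ ← 0° -42° = -42°
rotate_crank_by(+23°): θ ← -42° +23° = -19°
rotate_crank_by(+77°): θ ← -19° +77° = 58°
rotate_crank_by(-28°): θ ← 58° -28° = 30°
rotate_crank_by(-42°): θ ← 30° -42° = -12°
crank pin P = (r cos θ, r sin θ) = (23.475542, -4.989881)
h = r sin θ − e = -4.989881 − 13 = -17.989881
x = r cos θ + √(L² − h²) = 23.475542 + √(10816.0 − 323.6358) = 23.475542 + 102.432242 = 125.907784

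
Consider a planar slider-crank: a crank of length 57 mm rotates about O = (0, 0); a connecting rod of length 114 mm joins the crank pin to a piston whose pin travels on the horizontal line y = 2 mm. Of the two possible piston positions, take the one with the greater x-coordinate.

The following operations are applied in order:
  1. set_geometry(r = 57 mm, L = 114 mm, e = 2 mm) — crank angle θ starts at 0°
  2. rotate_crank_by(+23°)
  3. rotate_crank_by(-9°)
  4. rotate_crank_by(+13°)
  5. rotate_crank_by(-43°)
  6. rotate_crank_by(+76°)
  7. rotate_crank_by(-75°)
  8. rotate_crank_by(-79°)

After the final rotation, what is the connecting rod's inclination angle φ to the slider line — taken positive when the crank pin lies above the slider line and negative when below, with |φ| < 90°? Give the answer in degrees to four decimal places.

-31.0861

set_geometry: r = 57 mm, L = 114 mm, e = 2 mm; θ ← 0°
rotate_crank_by(+23°): θ ← 0° +23° = 23°
rotate_crank_by(-9°): θ ← 23° -9° = 14°
rotate_crank_by(+13°): θ ← 14° +13° = 27°
rotate_crank_by(-43°): θ ← 27° -43° = -16°
rotate_crank_by(+76°): θ ← -16° +76° = 60°
rotate_crank_by(-75°): θ ← 60° -75° = -15°
rotate_crank_by(-79°): θ ← -15° -79° = -94°
crank pin P = (r cos θ, r sin θ) = (-3.976119, -56.861151)
h = r sin θ − e = -56.861151 − 2 = -58.861151
sin φ = h / L = -58.861151 / 114 = -0.51632588
φ = arcsin(-0.51632588) = -31.086120°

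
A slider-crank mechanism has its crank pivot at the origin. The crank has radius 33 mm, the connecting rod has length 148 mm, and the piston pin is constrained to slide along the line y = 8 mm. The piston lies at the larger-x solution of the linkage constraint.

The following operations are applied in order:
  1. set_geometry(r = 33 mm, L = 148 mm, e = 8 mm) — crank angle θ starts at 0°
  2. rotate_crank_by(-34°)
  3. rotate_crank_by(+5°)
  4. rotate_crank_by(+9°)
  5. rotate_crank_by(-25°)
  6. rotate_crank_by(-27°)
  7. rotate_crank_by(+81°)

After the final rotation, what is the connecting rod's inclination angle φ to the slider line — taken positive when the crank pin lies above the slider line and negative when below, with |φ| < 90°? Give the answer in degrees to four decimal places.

-1.0986

set_geometry: r = 33 mm, L = 148 mm, e = 8 mm; θ ← 0°
rotate_crank_by(-34°): θ ← 0° -34° = -34°
rotate_crank_by(+5°): θ ← -34° +5° = -29°
rotate_crank_by(+9°): θ ← -29° +9° = -20°
rotate_crank_by(-25°): θ ← -20° -25° = -45°
rotate_crank_by(-27°): θ ← -45° -27° = -72°
rotate_crank_by(+81°): θ ← -72° +81° = 9°
crank pin P = (r cos θ, r sin θ) = (32.593715, 5.162337)
h = r sin θ − e = 5.162337 − 8 = -2.837663
sin φ = h / L = -2.837663 / 148 = -0.01917340
φ = arcsin(-0.01917340) = -1.098622°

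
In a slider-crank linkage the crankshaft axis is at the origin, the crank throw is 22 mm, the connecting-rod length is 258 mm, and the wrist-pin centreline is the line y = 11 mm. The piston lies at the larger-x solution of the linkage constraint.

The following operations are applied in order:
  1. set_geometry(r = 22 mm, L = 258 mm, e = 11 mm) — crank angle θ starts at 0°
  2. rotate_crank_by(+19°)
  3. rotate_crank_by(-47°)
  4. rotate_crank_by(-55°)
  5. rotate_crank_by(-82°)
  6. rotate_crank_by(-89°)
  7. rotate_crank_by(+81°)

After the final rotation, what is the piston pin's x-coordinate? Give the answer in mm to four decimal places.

235.8010

set_geometry: r = 22 mm, L = 258 mm, e = 11 mm; θ ← 0°
rotate_crank_by(+19°): θ ← 0° +19° = 19°
rotate_crank_by(-47°): θ ← 19° -47° = -28°
rotate_crank_by(-55°): θ ← -28° -55° = -83°
rotate_crank_by(-82°): θ ← -83° -82° = -165°
rotate_crank_by(-89°): θ ← -165° -89° = -254°
rotate_crank_by(+81°): θ ← -254° +81° = -173°
crank pin P = (r cos θ, r sin θ) = (-21.836015, -2.681126)
h = r sin θ − e = -2.681126 − 11 = -13.681126
x = r cos θ + √(L² − h²) = -21.836015 + √(66564.0 − 187.1732) = -21.836015 + 257.637006 = 235.800991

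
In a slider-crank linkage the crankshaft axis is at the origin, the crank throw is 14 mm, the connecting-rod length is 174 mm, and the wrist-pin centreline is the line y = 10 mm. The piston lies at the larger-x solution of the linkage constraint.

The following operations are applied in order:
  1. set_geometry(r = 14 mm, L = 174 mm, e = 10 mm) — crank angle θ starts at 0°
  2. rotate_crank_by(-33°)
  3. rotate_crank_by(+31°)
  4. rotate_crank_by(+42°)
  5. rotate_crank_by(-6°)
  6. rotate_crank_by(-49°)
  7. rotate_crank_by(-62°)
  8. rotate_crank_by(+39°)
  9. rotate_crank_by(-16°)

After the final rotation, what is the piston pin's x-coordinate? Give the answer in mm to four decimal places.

set_geometry: r = 14 mm, L = 174 mm, e = 10 mm; θ ← 0°
rotate_crank_by(-33°): θ ← 0° -33° = -33°
rotate_crank_by(+31°): θ ← -33° +31° = -2°
rotate_crank_by(+42°): θ ← -2° +42° = 40°
rotate_crank_by(-6°): θ ← 40° -6° = 34°
rotate_crank_by(-49°): θ ← 34° -49° = -15°
rotate_crank_by(-62°): θ ← -15° -62° = -77°
rotate_crank_by(+39°): θ ← -77° +39° = -38°
rotate_crank_by(-16°): θ ← -38° -16° = -54°
crank pin P = (r cos θ, r sin θ) = (8.228994, -11.326238)
h = r sin θ − e = -11.326238 − 10 = -21.326238
x = r cos θ + √(L² − h²) = 8.228994 + √(30276.0 − 454.8084) = 8.228994 + 172.688134 = 180.917127

180.9171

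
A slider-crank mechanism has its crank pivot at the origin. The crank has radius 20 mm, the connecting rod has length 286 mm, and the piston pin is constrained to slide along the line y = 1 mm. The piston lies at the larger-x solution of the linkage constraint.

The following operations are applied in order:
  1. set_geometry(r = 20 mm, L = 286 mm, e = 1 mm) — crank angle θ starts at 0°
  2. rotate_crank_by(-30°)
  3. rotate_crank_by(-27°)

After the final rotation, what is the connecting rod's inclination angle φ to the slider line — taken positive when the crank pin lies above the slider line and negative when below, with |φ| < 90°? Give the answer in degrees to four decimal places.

-3.5629

set_geometry: r = 20 mm, L = 286 mm, e = 1 mm; θ ← 0°
rotate_crank_by(-30°): θ ← 0° -30° = -30°
rotate_crank_by(-27°): θ ← -30° -27° = -57°
crank pin P = (r cos θ, r sin θ) = (10.892781, -16.773411)
h = r sin θ − e = -16.773411 − 1 = -17.773411
sin φ = h / L = -17.773411 / 286 = -0.06214479
φ = arcsin(-0.06214479) = -3.562930°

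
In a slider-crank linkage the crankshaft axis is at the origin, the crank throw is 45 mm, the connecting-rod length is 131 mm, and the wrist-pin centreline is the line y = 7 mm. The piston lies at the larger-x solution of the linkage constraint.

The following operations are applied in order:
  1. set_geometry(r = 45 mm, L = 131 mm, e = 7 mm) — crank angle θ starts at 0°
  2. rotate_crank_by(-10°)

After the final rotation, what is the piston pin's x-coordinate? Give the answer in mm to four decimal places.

set_geometry: r = 45 mm, L = 131 mm, e = 7 mm; θ ← 0°
rotate_crank_by(-10°): θ ← 0° -10° = -10°
crank pin P = (r cos θ, r sin θ) = (44.316349, -7.814168)
h = r sin θ − e = -7.814168 − 7 = -14.814168
x = r cos θ + √(L² − h²) = 44.316349 + √(17161.0 − 219.4596) = 44.316349 + 130.159673 = 174.476022

174.4760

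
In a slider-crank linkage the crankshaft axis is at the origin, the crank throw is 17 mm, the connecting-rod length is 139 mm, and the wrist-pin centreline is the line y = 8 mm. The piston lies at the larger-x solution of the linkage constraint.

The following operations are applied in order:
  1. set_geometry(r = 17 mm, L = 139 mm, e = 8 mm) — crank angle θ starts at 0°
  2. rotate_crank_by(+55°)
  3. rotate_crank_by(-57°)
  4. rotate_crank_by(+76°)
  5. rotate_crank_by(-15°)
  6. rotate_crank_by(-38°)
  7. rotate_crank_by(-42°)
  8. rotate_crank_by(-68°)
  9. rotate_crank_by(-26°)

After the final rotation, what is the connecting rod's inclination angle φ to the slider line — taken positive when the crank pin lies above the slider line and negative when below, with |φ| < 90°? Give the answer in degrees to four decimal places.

-9.6947

set_geometry: r = 17 mm, L = 139 mm, e = 8 mm; θ ← 0°
rotate_crank_by(+55°): θ ← 0° +55° = 55°
rotate_crank_by(-57°): θ ← 55° -57° = -2°
rotate_crank_by(+76°): θ ← -2° +76° = 74°
rotate_crank_by(-15°): θ ← 74° -15° = 59°
rotate_crank_by(-38°): θ ← 59° -38° = 21°
rotate_crank_by(-42°): θ ← 21° -42° = -21°
rotate_crank_by(-68°): θ ← -21° -68° = -89°
rotate_crank_by(-26°): θ ← -89° -26° = -115°
crank pin P = (r cos θ, r sin θ) = (-7.184510, -15.407232)
h = r sin θ − e = -15.407232 − 8 = -23.407232
sin φ = h / L = -23.407232 / 139 = -0.16839736
φ = arcsin(-0.16839736) = -9.694651°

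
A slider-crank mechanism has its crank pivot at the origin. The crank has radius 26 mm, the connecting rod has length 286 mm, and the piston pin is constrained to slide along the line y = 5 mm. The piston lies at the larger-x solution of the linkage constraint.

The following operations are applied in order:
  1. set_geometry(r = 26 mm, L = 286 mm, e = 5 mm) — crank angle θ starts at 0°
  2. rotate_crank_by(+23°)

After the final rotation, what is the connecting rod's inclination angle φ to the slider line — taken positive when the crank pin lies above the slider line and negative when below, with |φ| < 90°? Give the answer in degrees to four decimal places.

set_geometry: r = 26 mm, L = 286 mm, e = 5 mm; θ ← 0°
rotate_crank_by(+23°): θ ← 0° +23° = 23°
crank pin P = (r cos θ, r sin θ) = (23.933126, 10.159009)
h = r sin θ − e = 10.159009 − 5 = 5.159009
sin φ = h / L = 5.159009 / 286 = 0.01803849
φ = arcsin(0.01803849) = 1.033586°

1.0336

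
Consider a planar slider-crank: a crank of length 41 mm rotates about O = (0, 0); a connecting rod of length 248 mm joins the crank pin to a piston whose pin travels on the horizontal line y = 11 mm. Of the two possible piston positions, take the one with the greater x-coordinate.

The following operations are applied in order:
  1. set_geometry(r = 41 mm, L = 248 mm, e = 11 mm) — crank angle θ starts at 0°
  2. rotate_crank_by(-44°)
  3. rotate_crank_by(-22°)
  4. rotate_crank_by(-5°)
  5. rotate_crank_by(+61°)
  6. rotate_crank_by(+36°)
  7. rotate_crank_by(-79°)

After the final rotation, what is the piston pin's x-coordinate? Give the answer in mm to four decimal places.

set_geometry: r = 41 mm, L = 248 mm, e = 11 mm; θ ← 0°
rotate_crank_by(-44°): θ ← 0° -44° = -44°
rotate_crank_by(-22°): θ ← -44° -22° = -66°
rotate_crank_by(-5°): θ ← -66° -5° = -71°
rotate_crank_by(+61°): θ ← -71° +61° = -10°
rotate_crank_by(+36°): θ ← -10° +36° = 26°
rotate_crank_by(-79°): θ ← 26° -79° = -53°
crank pin P = (r cos θ, r sin θ) = (24.674416, -32.744056)
h = r sin θ − e = -32.744056 − 11 = -43.744056
x = r cos θ + √(L² − h²) = 24.674416 + √(61504.0 − 1913.5424) = 24.674416 + 244.111568 = 268.785984

268.7860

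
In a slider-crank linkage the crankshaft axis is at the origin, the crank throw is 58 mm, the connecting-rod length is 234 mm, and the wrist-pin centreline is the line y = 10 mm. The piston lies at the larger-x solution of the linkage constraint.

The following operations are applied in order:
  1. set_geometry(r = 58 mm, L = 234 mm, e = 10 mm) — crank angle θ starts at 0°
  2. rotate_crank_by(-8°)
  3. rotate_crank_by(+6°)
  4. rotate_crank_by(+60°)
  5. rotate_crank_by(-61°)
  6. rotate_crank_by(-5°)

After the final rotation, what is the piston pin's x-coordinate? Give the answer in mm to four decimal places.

290.7366

set_geometry: r = 58 mm, L = 234 mm, e = 10 mm; θ ← 0°
rotate_crank_by(-8°): θ ← 0° -8° = -8°
rotate_crank_by(+6°): θ ← -8° +6° = -2°
rotate_crank_by(+60°): θ ← -2° +60° = 58°
rotate_crank_by(-61°): θ ← 58° -61° = -3°
rotate_crank_by(-5°): θ ← -3° -5° = -8°
crank pin P = (r cos θ, r sin θ) = (57.435548, -8.072040)
h = r sin θ − e = -8.072040 − 10 = -18.072040
x = r cos θ + √(L² − h²) = 57.435548 + √(54756.0 − 326.5986) = 57.435548 + 233.301096 = 290.736644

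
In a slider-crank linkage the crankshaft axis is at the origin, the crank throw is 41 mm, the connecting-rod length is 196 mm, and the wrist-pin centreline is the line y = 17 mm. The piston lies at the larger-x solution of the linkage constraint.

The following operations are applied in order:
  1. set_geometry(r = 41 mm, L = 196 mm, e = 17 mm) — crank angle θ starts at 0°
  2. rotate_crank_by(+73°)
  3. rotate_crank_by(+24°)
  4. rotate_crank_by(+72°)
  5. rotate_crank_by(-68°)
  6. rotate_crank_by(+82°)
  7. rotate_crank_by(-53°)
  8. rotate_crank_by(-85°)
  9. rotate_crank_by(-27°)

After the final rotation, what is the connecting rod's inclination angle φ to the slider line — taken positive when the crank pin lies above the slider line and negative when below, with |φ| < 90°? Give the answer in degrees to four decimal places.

-1.2660

set_geometry: r = 41 mm, L = 196 mm, e = 17 mm; θ ← 0°
rotate_crank_by(+73°): θ ← 0° +73° = 73°
rotate_crank_by(+24°): θ ← 73° +24° = 97°
rotate_crank_by(+72°): θ ← 97° +72° = 169°
rotate_crank_by(-68°): θ ← 169° -68° = 101°
rotate_crank_by(+82°): θ ← 101° +82° = 183°
rotate_crank_by(-53°): θ ← 183° -53° = 130°
rotate_crank_by(-85°): θ ← 130° -85° = 45°
rotate_crank_by(-27°): θ ← 45° -27° = 18°
crank pin P = (r cos θ, r sin θ) = (38.993317, 12.669697)
h = r sin θ − e = 12.669697 − 17 = -4.330303
sin φ = h / L = -4.330303 / 196 = -0.02209338
φ = arcsin(-0.02209338) = -1.265961°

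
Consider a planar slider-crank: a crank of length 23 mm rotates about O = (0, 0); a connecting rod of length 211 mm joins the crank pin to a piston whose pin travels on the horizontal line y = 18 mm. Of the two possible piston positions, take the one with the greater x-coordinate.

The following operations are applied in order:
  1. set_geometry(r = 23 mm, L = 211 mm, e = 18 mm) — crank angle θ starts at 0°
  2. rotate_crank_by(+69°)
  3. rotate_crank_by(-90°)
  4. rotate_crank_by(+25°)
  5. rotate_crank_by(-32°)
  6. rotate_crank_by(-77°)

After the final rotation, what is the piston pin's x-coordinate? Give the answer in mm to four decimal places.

set_geometry: r = 23 mm, L = 211 mm, e = 18 mm; θ ← 0°
rotate_crank_by(+69°): θ ← 0° +69° = 69°
rotate_crank_by(-90°): θ ← 69° -90° = -21°
rotate_crank_by(+25°): θ ← -21° +25° = 4°
rotate_crank_by(-32°): θ ← 4° -32° = -28°
rotate_crank_by(-77°): θ ← -28° -77° = -105°
crank pin P = (r cos θ, r sin θ) = (-5.952838, -22.216294)
h = r sin θ − e = -22.216294 − 18 = -40.216294
x = r cos θ + √(L² − h²) = -5.952838 + √(44521.0 − 1617.3503) = -5.952838 + 207.131962 = 201.179124

201.1791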